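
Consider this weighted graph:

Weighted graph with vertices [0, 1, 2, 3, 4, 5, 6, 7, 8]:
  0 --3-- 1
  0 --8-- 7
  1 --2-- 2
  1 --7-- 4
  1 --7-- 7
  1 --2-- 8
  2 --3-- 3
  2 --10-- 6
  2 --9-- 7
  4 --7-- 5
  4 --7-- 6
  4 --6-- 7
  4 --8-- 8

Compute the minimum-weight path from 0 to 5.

Using Dijkstra's algorithm from vertex 0:
Shortest path: 0 -> 1 -> 4 -> 5
Total weight: 3 + 7 + 7 = 17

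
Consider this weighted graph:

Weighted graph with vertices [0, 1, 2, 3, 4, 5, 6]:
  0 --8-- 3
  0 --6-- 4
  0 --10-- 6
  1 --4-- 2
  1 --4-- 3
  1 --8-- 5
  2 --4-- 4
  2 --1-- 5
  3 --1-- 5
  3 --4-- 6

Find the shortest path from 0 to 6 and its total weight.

Using Dijkstra's algorithm from vertex 0:
Shortest path: 0 -> 6
Total weight: 10 = 10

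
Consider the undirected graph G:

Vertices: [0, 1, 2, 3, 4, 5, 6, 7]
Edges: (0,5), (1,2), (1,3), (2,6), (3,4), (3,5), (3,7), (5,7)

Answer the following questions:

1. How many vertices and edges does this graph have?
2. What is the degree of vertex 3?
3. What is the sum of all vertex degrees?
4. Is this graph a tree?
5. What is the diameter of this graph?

Count: 8 vertices, 8 edges.
Vertex 3 has neighbors [1, 4, 5, 7], degree = 4.
Handshaking lemma: 2 * 8 = 16.
A tree on 8 vertices has 7 edges. This graph has 8 edges (1 extra). Not a tree.
Diameter (longest shortest path) = 5.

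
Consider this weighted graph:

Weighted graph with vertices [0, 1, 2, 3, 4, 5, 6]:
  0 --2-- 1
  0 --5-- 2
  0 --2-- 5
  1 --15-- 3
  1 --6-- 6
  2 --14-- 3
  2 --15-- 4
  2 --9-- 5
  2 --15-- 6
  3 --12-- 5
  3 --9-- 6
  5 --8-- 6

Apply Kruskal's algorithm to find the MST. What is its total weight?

Applying Kruskal's algorithm (sort edges by weight, add if no cycle):
  Add (0,1) w=2
  Add (0,5) w=2
  Add (0,2) w=5
  Add (1,6) w=6
  Skip (5,6) w=8 (creates cycle)
  Skip (2,5) w=9 (creates cycle)
  Add (3,6) w=9
  Skip (3,5) w=12 (creates cycle)
  Skip (2,3) w=14 (creates cycle)
  Skip (1,3) w=15 (creates cycle)
  Add (2,4) w=15
  Skip (2,6) w=15 (creates cycle)
MST weight = 39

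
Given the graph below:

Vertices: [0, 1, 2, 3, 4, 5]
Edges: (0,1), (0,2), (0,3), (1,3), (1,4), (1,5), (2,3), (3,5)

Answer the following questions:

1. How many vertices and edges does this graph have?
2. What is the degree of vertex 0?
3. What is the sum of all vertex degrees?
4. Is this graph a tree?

Count: 6 vertices, 8 edges.
Vertex 0 has neighbors [1, 2, 3], degree = 3.
Handshaking lemma: 2 * 8 = 16.
A tree on 6 vertices has 5 edges. This graph has 8 edges (3 extra). Not a tree.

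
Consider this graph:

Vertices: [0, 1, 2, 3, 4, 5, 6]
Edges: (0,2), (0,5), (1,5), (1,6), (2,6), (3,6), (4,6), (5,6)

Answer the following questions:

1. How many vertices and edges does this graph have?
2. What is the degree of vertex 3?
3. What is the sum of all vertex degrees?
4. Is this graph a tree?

Count: 7 vertices, 8 edges.
Vertex 3 has neighbors [6], degree = 1.
Handshaking lemma: 2 * 8 = 16.
A tree on 7 vertices has 6 edges. This graph has 8 edges (2 extra). Not a tree.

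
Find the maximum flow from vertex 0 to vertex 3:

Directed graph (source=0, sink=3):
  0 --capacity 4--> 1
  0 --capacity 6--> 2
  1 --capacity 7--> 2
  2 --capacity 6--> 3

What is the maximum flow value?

Computing max flow:
  Flow on (0->1): 4/4
  Flow on (0->2): 2/6
  Flow on (1->2): 4/7
  Flow on (2->3): 6/6
Maximum flow = 6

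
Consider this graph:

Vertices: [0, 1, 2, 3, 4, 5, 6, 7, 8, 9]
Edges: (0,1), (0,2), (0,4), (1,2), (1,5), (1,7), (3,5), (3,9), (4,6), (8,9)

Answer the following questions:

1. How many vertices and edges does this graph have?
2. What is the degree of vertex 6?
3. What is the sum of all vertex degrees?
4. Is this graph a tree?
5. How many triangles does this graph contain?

Count: 10 vertices, 10 edges.
Vertex 6 has neighbors [4], degree = 1.
Handshaking lemma: 2 * 10 = 20.
A tree on 10 vertices has 9 edges. This graph has 10 edges (1 extra). Not a tree.
Number of triangles = 1.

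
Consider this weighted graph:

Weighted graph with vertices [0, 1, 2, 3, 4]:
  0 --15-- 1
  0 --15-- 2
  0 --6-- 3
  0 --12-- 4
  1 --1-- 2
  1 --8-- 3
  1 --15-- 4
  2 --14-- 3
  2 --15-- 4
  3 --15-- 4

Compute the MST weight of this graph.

Applying Kruskal's algorithm (sort edges by weight, add if no cycle):
  Add (1,2) w=1
  Add (0,3) w=6
  Add (1,3) w=8
  Add (0,4) w=12
  Skip (2,3) w=14 (creates cycle)
  Skip (0,2) w=15 (creates cycle)
  Skip (0,1) w=15 (creates cycle)
  Skip (1,4) w=15 (creates cycle)
  Skip (2,4) w=15 (creates cycle)
  Skip (3,4) w=15 (creates cycle)
MST weight = 27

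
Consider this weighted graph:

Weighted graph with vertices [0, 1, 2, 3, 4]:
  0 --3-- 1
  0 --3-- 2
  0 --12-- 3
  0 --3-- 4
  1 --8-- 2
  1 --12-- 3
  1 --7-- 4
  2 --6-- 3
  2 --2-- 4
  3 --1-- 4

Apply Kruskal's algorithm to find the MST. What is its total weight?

Applying Kruskal's algorithm (sort edges by weight, add if no cycle):
  Add (3,4) w=1
  Add (2,4) w=2
  Add (0,2) w=3
  Add (0,1) w=3
  Skip (0,4) w=3 (creates cycle)
  Skip (2,3) w=6 (creates cycle)
  Skip (1,4) w=7 (creates cycle)
  Skip (1,2) w=8 (creates cycle)
  Skip (0,3) w=12 (creates cycle)
  Skip (1,3) w=12 (creates cycle)
MST weight = 9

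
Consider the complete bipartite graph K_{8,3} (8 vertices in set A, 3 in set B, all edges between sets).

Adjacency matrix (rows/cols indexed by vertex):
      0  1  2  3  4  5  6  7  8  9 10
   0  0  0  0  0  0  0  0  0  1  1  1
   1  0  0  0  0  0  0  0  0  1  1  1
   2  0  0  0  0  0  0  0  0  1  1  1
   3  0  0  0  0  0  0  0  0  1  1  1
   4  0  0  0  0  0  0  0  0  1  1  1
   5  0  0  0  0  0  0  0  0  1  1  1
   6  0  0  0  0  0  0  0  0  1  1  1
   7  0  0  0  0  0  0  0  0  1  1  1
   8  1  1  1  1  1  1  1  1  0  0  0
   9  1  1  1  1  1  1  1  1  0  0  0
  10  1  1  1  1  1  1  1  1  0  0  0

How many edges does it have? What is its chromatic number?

K_{8,3} has 8 * 3 = 24 edges.
Bipartite graphs have chromatic number 2 (color each partition differently).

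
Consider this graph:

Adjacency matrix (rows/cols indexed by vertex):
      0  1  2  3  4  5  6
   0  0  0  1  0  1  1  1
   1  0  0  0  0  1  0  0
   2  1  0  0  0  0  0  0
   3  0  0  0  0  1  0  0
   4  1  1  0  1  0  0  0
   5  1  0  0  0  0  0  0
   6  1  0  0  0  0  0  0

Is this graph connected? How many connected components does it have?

Checking connectivity: the graph has 1 connected component(s).
All vertices are reachable from each other. The graph IS connected.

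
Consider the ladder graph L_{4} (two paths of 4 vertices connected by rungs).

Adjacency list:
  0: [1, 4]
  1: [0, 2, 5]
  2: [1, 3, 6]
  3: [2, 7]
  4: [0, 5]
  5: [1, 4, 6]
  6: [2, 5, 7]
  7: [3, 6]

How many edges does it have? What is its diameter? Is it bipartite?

Ladder graph L_{4}: 4 rungs + 2 * (4-1) path edges = 4 + 6 = 10 edges.
Diameter = 4.
Ladder graphs are bipartite (alternating coloring along each path).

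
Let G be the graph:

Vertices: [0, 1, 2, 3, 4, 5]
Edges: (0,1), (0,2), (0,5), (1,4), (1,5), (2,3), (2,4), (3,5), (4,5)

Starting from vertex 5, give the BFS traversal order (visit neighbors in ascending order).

BFS from vertex 5 (neighbors processed in ascending order):
Visit order: 5, 0, 1, 3, 4, 2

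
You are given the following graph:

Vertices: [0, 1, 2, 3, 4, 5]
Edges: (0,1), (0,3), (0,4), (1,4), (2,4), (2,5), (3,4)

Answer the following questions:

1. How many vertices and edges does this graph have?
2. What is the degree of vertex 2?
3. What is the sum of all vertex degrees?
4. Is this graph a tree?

Count: 6 vertices, 7 edges.
Vertex 2 has neighbors [4, 5], degree = 2.
Handshaking lemma: 2 * 7 = 14.
A tree on 6 vertices has 5 edges. This graph has 7 edges (2 extra). Not a tree.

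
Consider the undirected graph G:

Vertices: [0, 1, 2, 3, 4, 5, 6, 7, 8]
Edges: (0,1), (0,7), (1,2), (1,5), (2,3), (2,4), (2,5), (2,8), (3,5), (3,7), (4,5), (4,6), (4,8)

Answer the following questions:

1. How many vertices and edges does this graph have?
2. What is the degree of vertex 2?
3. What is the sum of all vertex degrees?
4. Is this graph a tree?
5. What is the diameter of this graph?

Count: 9 vertices, 13 edges.
Vertex 2 has neighbors [1, 3, 4, 5, 8], degree = 5.
Handshaking lemma: 2 * 13 = 26.
A tree on 9 vertices has 8 edges. This graph has 13 edges (5 extra). Not a tree.
Diameter (longest shortest path) = 4.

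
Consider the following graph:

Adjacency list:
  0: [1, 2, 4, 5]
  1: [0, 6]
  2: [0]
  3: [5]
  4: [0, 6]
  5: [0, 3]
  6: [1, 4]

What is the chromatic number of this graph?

The graph has a maximum clique of size 2 (lower bound on chromatic number).
A valid 2-coloring: {0: 0, 1: 1, 2: 1, 3: 0, 4: 1, 5: 1, 6: 0}.
Chromatic number = 2.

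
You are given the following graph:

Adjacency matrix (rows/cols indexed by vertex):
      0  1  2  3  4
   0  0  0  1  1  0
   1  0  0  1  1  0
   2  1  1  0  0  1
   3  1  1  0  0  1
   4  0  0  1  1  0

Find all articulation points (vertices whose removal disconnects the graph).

No articulation points. The graph is biconnected.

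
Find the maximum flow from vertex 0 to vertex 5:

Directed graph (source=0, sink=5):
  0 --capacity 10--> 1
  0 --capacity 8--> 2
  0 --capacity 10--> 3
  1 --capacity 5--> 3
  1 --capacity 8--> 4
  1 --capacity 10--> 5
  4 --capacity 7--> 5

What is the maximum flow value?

Computing max flow:
  Flow on (0->1): 10/10
  Flow on (1->5): 10/10
Maximum flow = 10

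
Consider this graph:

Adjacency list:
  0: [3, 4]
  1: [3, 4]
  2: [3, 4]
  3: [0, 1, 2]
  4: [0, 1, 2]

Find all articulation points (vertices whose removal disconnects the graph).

No articulation points. The graph is biconnected.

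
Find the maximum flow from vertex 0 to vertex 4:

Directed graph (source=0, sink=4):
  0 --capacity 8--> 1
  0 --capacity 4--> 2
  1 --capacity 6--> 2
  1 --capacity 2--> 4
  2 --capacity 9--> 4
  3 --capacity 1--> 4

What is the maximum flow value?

Computing max flow:
  Flow on (0->1): 7/8
  Flow on (0->2): 4/4
  Flow on (1->2): 5/6
  Flow on (1->4): 2/2
  Flow on (2->4): 9/9
Maximum flow = 11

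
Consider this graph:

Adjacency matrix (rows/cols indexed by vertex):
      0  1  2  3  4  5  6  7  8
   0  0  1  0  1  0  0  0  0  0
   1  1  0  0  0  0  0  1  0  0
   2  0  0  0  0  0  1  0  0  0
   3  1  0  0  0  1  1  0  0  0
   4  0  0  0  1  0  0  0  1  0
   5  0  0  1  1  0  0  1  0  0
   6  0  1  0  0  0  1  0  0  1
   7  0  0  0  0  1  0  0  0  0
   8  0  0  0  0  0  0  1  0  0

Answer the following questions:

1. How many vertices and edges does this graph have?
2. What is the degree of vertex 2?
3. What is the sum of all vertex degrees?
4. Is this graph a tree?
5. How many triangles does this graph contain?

Count: 9 vertices, 9 edges.
Vertex 2 has neighbors [5], degree = 1.
Handshaking lemma: 2 * 9 = 18.
A tree on 9 vertices has 8 edges. This graph has 9 edges (1 extra). Not a tree.
Number of triangles = 0.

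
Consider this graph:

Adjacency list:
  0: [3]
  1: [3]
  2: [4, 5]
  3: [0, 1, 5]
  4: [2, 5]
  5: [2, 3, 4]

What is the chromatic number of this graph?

The graph has a maximum clique of size 3 (lower bound on chromatic number).
A valid 3-coloring: {0: 1, 1: 1, 2: 0, 3: 0, 4: 2, 5: 1}.
Chromatic number = 3.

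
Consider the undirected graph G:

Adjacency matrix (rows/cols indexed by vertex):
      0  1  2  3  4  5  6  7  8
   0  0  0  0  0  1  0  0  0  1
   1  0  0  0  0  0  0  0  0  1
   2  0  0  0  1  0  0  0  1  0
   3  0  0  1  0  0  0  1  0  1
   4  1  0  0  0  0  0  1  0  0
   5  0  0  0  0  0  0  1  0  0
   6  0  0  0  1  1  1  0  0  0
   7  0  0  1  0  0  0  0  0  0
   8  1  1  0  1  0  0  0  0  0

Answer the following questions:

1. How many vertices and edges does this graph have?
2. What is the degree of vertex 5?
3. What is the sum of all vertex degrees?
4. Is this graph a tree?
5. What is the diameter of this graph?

Count: 9 vertices, 9 edges.
Vertex 5 has neighbors [6], degree = 1.
Handshaking lemma: 2 * 9 = 18.
A tree on 9 vertices has 8 edges. This graph has 9 edges (1 extra). Not a tree.
Diameter (longest shortest path) = 4.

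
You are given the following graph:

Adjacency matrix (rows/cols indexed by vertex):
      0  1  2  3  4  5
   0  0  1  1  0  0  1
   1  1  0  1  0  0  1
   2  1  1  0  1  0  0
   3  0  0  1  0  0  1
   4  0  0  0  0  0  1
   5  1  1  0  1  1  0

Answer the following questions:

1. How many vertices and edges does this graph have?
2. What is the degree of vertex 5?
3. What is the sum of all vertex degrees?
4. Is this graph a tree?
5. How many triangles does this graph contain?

Count: 6 vertices, 8 edges.
Vertex 5 has neighbors [0, 1, 3, 4], degree = 4.
Handshaking lemma: 2 * 8 = 16.
A tree on 6 vertices has 5 edges. This graph has 8 edges (3 extra). Not a tree.
Number of triangles = 2.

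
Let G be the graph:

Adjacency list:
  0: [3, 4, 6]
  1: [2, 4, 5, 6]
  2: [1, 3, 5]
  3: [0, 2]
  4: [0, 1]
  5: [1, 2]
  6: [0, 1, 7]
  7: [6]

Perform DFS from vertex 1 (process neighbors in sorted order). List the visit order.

DFS from vertex 1 (neighbors processed in ascending order):
Visit order: 1, 2, 3, 0, 4, 6, 7, 5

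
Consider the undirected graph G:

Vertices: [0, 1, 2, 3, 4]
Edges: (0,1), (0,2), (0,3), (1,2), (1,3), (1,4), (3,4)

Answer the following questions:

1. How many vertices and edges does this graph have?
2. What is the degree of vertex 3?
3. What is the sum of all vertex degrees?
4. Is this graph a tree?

Count: 5 vertices, 7 edges.
Vertex 3 has neighbors [0, 1, 4], degree = 3.
Handshaking lemma: 2 * 7 = 14.
A tree on 5 vertices has 4 edges. This graph has 7 edges (3 extra). Not a tree.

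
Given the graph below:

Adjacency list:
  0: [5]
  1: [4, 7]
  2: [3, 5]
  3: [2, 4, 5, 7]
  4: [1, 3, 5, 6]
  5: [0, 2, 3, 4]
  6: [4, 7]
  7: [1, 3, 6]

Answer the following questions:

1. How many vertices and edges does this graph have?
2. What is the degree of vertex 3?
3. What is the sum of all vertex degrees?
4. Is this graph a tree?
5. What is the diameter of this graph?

Count: 8 vertices, 11 edges.
Vertex 3 has neighbors [2, 4, 5, 7], degree = 4.
Handshaking lemma: 2 * 11 = 22.
A tree on 8 vertices has 7 edges. This graph has 11 edges (4 extra). Not a tree.
Diameter (longest shortest path) = 3.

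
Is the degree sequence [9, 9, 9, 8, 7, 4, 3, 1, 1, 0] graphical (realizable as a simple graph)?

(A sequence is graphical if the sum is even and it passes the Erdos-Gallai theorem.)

Sum of degrees = 51. Sum is odd, so the sequence is NOT graphical.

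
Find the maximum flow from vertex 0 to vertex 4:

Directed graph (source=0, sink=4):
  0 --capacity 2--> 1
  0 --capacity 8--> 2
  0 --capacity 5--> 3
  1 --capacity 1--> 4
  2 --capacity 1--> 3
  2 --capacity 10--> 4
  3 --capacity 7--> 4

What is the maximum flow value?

Computing max flow:
  Flow on (0->1): 1/2
  Flow on (0->2): 8/8
  Flow on (0->3): 5/5
  Flow on (1->4): 1/1
  Flow on (2->4): 8/10
  Flow on (3->4): 5/7
Maximum flow = 14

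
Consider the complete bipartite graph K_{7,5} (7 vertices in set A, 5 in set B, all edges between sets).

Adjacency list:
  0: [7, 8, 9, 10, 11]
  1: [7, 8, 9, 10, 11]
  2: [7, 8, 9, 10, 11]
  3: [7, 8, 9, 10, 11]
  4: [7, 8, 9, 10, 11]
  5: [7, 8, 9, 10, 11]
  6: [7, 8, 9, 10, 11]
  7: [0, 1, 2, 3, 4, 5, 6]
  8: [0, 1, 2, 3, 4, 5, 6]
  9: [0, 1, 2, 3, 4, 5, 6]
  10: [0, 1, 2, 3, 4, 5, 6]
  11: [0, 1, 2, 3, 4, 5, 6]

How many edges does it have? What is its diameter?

K_{7,5} has 7 * 5 = 35 edges.
Any vertex reaches any opposite-side vertex in 1 step; same-side vertices reach in 2 steps via any opposite-side vertex.
Diameter = 2.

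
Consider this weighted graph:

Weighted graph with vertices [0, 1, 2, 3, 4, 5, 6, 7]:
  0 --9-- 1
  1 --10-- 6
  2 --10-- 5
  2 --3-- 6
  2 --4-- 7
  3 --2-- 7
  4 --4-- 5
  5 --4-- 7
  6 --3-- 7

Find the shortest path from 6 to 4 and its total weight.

Using Dijkstra's algorithm from vertex 6:
Shortest path: 6 -> 7 -> 5 -> 4
Total weight: 3 + 4 + 4 = 11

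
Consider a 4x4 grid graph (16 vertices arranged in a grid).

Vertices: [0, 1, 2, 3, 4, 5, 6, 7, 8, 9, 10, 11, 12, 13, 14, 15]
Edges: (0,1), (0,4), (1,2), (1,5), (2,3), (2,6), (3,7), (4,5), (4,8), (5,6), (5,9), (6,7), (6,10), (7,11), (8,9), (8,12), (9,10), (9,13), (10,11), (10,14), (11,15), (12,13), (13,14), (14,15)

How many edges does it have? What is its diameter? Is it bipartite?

A 4x4 grid has 12 vertical edges and 12 horizontal edges.
Total edges = 12 + 12 = 24.
Diameter = (4-1) + (4-1) = 6 (corner to opposite corner).
Grid graphs are bipartite (checkerboard coloring).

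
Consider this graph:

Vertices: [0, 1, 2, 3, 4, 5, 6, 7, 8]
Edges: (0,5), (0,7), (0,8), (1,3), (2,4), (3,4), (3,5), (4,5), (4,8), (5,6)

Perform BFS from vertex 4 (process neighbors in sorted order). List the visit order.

BFS from vertex 4 (neighbors processed in ascending order):
Visit order: 4, 2, 3, 5, 8, 1, 0, 6, 7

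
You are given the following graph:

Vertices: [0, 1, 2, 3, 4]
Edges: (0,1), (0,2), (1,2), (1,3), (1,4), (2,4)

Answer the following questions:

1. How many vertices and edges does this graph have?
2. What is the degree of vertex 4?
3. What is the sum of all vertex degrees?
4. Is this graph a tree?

Count: 5 vertices, 6 edges.
Vertex 4 has neighbors [1, 2], degree = 2.
Handshaking lemma: 2 * 6 = 12.
A tree on 5 vertices has 4 edges. This graph has 6 edges (2 extra). Not a tree.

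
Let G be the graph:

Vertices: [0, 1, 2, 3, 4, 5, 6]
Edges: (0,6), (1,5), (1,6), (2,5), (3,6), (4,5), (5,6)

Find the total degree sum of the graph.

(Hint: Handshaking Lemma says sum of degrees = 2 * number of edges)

Count edges: 7 edges.
By Handshaking Lemma: sum of degrees = 2 * 7 = 14.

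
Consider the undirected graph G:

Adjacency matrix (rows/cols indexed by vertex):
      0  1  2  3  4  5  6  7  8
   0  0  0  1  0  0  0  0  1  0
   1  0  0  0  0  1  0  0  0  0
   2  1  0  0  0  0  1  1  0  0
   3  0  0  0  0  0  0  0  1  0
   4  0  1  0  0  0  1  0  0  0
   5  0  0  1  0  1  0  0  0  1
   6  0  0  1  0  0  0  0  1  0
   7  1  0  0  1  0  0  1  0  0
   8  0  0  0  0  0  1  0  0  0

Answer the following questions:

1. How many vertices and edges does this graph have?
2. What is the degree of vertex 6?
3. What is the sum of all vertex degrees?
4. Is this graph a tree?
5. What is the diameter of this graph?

Count: 9 vertices, 9 edges.
Vertex 6 has neighbors [2, 7], degree = 2.
Handshaking lemma: 2 * 9 = 18.
A tree on 9 vertices has 8 edges. This graph has 9 edges (1 extra). Not a tree.
Diameter (longest shortest path) = 6.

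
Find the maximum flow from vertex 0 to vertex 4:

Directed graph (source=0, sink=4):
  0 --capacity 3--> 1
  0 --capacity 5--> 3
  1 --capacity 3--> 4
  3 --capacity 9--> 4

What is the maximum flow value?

Computing max flow:
  Flow on (0->1): 3/3
  Flow on (0->3): 5/5
  Flow on (1->4): 3/3
  Flow on (3->4): 5/9
Maximum flow = 8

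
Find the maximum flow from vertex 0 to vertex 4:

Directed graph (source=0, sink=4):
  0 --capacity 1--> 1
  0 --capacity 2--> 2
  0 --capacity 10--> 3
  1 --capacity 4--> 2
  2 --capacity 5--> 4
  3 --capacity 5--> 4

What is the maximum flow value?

Computing max flow:
  Flow on (0->1): 1/1
  Flow on (0->2): 2/2
  Flow on (0->3): 5/10
  Flow on (1->2): 1/4
  Flow on (2->4): 3/5
  Flow on (3->4): 5/5
Maximum flow = 8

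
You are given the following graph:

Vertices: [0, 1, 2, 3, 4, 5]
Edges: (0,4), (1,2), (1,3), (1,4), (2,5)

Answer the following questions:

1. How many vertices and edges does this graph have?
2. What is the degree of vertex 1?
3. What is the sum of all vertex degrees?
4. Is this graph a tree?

Count: 6 vertices, 5 edges.
Vertex 1 has neighbors [2, 3, 4], degree = 3.
Handshaking lemma: 2 * 5 = 10.
A graph is a tree iff it is connected and has exactly n-1 edges. This graph is connected (all 6 vertices in one component) and has 6-1 = 5 edges. It is a tree.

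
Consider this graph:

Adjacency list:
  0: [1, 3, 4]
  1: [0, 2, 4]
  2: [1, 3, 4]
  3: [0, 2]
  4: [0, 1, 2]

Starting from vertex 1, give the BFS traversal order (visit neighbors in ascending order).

BFS from vertex 1 (neighbors processed in ascending order):
Visit order: 1, 0, 2, 4, 3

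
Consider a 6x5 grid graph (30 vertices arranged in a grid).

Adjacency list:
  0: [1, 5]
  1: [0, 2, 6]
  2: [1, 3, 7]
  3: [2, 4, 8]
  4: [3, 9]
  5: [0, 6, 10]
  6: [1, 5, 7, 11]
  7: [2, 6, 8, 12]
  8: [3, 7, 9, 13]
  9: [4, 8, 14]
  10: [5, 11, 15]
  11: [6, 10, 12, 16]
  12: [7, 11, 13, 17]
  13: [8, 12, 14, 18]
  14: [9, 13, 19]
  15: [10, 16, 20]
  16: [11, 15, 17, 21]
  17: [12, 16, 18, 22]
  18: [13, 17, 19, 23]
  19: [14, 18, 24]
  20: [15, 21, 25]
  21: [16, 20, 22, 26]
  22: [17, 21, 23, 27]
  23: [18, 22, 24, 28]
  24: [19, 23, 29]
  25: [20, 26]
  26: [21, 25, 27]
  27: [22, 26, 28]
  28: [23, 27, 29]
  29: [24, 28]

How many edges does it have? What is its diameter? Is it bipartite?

A 6x5 grid has 25 vertical edges and 24 horizontal edges.
Total edges = 25 + 24 = 49.
Diameter = (6-1) + (5-1) = 9 (corner to opposite corner).
Grid graphs are bipartite (checkerboard coloring).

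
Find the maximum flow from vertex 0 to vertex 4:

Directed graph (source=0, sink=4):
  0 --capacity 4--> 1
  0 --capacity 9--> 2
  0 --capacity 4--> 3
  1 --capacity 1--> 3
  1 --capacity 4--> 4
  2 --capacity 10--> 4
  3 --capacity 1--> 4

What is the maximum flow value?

Computing max flow:
  Flow on (0->1): 4/4
  Flow on (0->2): 9/9
  Flow on (0->3): 1/4
  Flow on (1->4): 4/4
  Flow on (2->4): 9/10
  Flow on (3->4): 1/1
Maximum flow = 14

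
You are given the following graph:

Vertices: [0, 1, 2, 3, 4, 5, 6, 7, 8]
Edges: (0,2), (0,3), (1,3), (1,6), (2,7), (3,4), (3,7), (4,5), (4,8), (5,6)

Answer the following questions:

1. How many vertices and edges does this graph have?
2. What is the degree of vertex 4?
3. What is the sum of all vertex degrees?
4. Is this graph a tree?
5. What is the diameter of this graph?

Count: 9 vertices, 10 edges.
Vertex 4 has neighbors [3, 5, 8], degree = 3.
Handshaking lemma: 2 * 10 = 20.
A tree on 9 vertices has 8 edges. This graph has 10 edges (2 extra). Not a tree.
Diameter (longest shortest path) = 4.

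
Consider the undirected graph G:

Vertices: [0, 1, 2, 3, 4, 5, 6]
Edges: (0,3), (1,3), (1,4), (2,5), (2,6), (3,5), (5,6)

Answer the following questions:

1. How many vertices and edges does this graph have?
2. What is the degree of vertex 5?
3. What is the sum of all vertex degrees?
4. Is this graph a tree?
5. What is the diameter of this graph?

Count: 7 vertices, 7 edges.
Vertex 5 has neighbors [2, 3, 6], degree = 3.
Handshaking lemma: 2 * 7 = 14.
A tree on 7 vertices has 6 edges. This graph has 7 edges (1 extra). Not a tree.
Diameter (longest shortest path) = 4.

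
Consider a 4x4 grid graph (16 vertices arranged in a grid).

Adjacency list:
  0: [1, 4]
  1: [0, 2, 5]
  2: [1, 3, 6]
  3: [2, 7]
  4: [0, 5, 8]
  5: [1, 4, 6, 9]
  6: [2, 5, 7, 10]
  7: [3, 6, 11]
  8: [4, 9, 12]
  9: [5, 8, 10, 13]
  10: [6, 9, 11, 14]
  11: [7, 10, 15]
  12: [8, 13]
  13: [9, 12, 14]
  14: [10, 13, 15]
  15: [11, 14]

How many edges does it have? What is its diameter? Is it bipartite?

A 4x4 grid has 12 vertical edges and 12 horizontal edges.
Total edges = 12 + 12 = 24.
Diameter = (4-1) + (4-1) = 6 (corner to opposite corner).
Grid graphs are bipartite (checkerboard coloring).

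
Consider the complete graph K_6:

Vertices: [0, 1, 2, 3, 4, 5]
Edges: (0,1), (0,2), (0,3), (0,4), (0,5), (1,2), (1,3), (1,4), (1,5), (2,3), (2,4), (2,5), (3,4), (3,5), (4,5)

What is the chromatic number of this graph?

In K_6, every vertex is adjacent to every other vertex.
Each vertex needs a unique color.
Chromatic number = 6.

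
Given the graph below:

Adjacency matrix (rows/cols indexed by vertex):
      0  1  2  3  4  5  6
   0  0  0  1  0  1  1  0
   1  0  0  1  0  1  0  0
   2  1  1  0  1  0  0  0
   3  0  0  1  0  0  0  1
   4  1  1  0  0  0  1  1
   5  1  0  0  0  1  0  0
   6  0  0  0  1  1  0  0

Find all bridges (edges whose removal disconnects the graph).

No bridges found. The graph is 2-edge-connected (no single edge removal disconnects it).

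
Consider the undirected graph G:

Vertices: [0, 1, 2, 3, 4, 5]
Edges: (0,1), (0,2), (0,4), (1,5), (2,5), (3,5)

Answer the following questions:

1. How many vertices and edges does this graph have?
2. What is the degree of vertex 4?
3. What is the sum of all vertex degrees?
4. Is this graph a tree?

Count: 6 vertices, 6 edges.
Vertex 4 has neighbors [0], degree = 1.
Handshaking lemma: 2 * 6 = 12.
A tree on 6 vertices has 5 edges. This graph has 6 edges (1 extra). Not a tree.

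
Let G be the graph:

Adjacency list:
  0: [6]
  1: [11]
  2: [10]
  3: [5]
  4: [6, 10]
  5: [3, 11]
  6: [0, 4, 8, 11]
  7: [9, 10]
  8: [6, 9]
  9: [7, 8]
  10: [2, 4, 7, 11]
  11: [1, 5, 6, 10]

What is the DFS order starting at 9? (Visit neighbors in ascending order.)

DFS from vertex 9 (neighbors processed in ascending order):
Visit order: 9, 7, 10, 2, 4, 6, 0, 8, 11, 1, 5, 3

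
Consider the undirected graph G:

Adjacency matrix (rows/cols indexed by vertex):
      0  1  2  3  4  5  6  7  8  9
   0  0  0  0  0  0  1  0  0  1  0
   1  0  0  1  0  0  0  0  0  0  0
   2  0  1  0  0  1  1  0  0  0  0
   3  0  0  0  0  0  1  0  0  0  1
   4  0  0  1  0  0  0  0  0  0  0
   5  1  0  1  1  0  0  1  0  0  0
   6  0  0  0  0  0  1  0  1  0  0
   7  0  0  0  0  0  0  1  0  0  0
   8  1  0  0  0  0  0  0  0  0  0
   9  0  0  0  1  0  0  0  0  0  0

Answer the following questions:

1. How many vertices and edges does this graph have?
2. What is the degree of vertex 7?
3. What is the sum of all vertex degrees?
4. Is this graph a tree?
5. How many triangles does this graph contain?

Count: 10 vertices, 9 edges.
Vertex 7 has neighbors [6], degree = 1.
Handshaking lemma: 2 * 9 = 18.
A graph is a tree iff it is connected and has exactly n-1 edges. This graph is connected (all 10 vertices in one component) and has 10-1 = 9 edges. It is a tree.
Number of triangles = 0.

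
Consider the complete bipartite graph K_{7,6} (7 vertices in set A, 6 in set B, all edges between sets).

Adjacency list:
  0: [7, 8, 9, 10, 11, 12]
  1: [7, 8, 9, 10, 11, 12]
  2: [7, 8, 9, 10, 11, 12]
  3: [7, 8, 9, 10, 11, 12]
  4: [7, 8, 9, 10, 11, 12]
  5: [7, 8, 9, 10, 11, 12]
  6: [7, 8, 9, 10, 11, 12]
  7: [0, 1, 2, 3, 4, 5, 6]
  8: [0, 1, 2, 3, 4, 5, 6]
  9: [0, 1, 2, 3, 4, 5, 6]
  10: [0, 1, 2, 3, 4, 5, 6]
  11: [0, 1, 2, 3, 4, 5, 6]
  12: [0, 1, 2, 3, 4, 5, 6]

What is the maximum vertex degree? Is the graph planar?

Set-A vertices have degree 6; set-B vertices have degree 7. Maximum degree = max(7,6) = 7.
K_{7,6} contains K_{3,3} as a subgraph (since both sides have >= 3 vertices); by Kuratowski's theorem it is not planar.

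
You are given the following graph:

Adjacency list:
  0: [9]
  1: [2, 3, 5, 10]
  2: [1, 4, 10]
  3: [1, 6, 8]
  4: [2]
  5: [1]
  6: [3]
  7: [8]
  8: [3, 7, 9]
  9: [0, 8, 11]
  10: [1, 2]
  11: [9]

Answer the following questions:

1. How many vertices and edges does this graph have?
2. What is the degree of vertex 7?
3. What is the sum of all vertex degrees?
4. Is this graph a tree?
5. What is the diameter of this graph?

Count: 12 vertices, 12 edges.
Vertex 7 has neighbors [8], degree = 1.
Handshaking lemma: 2 * 12 = 24.
A tree on 12 vertices has 11 edges. This graph has 12 edges (1 extra). Not a tree.
Diameter (longest shortest path) = 6.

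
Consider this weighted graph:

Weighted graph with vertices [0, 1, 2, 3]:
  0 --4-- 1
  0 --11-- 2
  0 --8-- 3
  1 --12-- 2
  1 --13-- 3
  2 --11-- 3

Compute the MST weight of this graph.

Applying Kruskal's algorithm (sort edges by weight, add if no cycle):
  Add (0,1) w=4
  Add (0,3) w=8
  Add (0,2) w=11
  Skip (2,3) w=11 (creates cycle)
  Skip (1,2) w=12 (creates cycle)
  Skip (1,3) w=13 (creates cycle)
MST weight = 23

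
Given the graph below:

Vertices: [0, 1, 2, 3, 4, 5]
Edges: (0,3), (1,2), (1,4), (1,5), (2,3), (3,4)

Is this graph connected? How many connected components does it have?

Checking connectivity: the graph has 1 connected component(s).
All vertices are reachable from each other. The graph IS connected.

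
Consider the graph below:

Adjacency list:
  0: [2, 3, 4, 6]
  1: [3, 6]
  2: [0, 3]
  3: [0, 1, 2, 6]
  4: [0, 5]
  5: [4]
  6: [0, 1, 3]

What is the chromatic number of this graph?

The graph has a maximum clique of size 3 (lower bound on chromatic number).
A valid 3-coloring: {0: 0, 1: 0, 2: 2, 3: 1, 4: 1, 5: 0, 6: 2}.
Chromatic number = 3.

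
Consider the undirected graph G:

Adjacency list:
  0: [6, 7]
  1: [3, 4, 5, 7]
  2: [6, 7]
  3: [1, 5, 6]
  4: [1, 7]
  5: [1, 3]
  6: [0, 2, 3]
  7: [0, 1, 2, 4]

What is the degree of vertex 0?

Vertex 0 has neighbors [6, 7], so deg(0) = 2.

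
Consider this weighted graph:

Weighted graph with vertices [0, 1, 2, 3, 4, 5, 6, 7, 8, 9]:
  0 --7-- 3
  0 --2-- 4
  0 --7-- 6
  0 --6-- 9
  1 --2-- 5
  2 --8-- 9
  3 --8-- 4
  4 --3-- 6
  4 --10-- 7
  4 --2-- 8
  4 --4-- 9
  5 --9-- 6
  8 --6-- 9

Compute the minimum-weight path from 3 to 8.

Using Dijkstra's algorithm from vertex 3:
Shortest path: 3 -> 4 -> 8
Total weight: 8 + 2 = 10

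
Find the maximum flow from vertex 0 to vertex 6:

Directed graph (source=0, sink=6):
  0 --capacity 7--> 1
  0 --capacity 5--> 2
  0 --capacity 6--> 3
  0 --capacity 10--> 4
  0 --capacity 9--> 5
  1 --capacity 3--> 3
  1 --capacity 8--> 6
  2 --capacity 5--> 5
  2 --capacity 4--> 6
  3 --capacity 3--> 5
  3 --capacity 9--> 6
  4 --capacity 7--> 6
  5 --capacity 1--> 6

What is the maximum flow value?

Computing max flow:
  Flow on (0->1): 7/7
  Flow on (0->2): 4/5
  Flow on (0->3): 6/6
  Flow on (0->4): 7/10
  Flow on (0->5): 1/9
  Flow on (1->6): 7/8
  Flow on (2->6): 4/4
  Flow on (3->6): 6/9
  Flow on (4->6): 7/7
  Flow on (5->6): 1/1
Maximum flow = 25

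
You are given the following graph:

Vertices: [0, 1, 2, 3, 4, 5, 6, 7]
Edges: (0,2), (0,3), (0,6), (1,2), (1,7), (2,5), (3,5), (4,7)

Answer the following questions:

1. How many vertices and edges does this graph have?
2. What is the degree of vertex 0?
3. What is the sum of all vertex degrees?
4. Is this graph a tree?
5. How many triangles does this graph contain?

Count: 8 vertices, 8 edges.
Vertex 0 has neighbors [2, 3, 6], degree = 3.
Handshaking lemma: 2 * 8 = 16.
A tree on 8 vertices has 7 edges. This graph has 8 edges (1 extra). Not a tree.
Number of triangles = 0.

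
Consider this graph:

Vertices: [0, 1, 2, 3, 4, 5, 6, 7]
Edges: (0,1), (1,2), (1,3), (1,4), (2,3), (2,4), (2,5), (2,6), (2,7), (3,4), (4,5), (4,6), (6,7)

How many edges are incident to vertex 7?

Vertex 7 has neighbors [2, 6], so deg(7) = 2.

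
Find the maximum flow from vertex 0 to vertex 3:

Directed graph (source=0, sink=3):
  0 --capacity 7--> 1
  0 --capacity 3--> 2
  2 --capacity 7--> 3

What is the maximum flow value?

Computing max flow:
  Flow on (0->2): 3/3
  Flow on (2->3): 3/7
Maximum flow = 3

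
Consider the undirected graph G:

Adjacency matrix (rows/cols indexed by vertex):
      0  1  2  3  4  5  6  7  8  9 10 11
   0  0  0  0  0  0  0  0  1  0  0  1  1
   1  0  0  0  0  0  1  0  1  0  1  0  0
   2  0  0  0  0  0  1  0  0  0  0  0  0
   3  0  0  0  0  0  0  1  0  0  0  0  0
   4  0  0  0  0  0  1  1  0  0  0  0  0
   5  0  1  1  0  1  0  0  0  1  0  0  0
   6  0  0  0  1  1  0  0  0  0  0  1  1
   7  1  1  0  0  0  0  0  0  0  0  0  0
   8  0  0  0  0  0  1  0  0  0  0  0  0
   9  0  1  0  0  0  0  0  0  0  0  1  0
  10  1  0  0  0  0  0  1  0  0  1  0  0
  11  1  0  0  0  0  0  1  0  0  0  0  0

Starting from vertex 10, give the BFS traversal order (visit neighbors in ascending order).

BFS from vertex 10 (neighbors processed in ascending order):
Visit order: 10, 0, 6, 9, 7, 11, 3, 4, 1, 5, 2, 8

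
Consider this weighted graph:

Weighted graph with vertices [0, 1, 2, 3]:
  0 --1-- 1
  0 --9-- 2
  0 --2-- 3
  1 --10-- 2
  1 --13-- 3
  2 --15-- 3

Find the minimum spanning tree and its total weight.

Applying Kruskal's algorithm (sort edges by weight, add if no cycle):
  Add (0,1) w=1
  Add (0,3) w=2
  Add (0,2) w=9
  Skip (1,2) w=10 (creates cycle)
  Skip (1,3) w=13 (creates cycle)
  Skip (2,3) w=15 (creates cycle)
MST weight = 12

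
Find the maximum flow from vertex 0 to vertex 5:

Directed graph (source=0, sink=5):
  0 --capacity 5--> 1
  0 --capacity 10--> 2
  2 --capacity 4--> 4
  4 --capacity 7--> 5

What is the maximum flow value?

Computing max flow:
  Flow on (0->2): 4/10
  Flow on (2->4): 4/4
  Flow on (4->5): 4/7
Maximum flow = 4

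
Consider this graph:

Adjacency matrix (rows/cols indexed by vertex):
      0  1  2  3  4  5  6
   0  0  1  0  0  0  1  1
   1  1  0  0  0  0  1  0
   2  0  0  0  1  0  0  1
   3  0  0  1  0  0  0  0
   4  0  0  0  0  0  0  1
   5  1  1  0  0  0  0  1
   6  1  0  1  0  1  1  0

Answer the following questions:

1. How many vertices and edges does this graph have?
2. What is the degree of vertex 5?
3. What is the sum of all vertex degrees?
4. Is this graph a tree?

Count: 7 vertices, 8 edges.
Vertex 5 has neighbors [0, 1, 6], degree = 3.
Handshaking lemma: 2 * 8 = 16.
A tree on 7 vertices has 6 edges. This graph has 8 edges (2 extra). Not a tree.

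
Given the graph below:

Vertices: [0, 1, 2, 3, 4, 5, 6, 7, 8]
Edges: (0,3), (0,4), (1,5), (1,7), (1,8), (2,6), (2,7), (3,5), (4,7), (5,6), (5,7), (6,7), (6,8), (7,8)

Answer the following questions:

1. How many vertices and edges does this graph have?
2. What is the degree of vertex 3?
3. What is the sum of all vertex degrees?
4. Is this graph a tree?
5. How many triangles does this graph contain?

Count: 9 vertices, 14 edges.
Vertex 3 has neighbors [0, 5], degree = 2.
Handshaking lemma: 2 * 14 = 28.
A tree on 9 vertices has 8 edges. This graph has 14 edges (6 extra). Not a tree.
Number of triangles = 5.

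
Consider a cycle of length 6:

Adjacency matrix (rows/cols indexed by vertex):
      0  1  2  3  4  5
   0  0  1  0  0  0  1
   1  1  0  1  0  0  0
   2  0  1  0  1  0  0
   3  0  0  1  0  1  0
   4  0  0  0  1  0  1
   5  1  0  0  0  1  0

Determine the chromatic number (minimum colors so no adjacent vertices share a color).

This is an even cycle (C_6). Even cycles are bipartite.
Chromatic number = 2.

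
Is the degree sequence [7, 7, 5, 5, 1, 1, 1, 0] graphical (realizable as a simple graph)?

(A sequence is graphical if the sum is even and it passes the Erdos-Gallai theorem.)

Sum of degrees = 27. Sum is odd, so the sequence is NOT graphical.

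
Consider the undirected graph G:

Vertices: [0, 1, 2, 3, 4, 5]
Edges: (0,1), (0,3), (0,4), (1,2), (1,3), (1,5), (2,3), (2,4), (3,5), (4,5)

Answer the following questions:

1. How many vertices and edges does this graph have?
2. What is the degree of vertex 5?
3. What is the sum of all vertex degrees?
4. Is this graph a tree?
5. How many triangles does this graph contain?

Count: 6 vertices, 10 edges.
Vertex 5 has neighbors [1, 3, 4], degree = 3.
Handshaking lemma: 2 * 10 = 20.
A tree on 6 vertices has 5 edges. This graph has 10 edges (5 extra). Not a tree.
Number of triangles = 3.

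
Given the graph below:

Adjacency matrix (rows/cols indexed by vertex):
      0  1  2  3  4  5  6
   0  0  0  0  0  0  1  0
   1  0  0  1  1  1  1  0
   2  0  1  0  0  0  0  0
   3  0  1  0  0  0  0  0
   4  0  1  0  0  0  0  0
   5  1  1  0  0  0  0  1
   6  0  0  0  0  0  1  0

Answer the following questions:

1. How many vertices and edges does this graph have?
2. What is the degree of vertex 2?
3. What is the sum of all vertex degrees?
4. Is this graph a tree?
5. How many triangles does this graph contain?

Count: 7 vertices, 6 edges.
Vertex 2 has neighbors [1], degree = 1.
Handshaking lemma: 2 * 6 = 12.
A graph is a tree iff it is connected and has exactly n-1 edges. This graph is connected (all 7 vertices in one component) and has 7-1 = 6 edges. It is a tree.
Number of triangles = 0.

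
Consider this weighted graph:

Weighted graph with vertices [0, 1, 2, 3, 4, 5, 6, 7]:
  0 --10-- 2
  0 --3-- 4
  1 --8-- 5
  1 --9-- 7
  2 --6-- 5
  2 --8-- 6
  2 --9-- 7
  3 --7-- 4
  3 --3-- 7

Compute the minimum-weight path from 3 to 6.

Using Dijkstra's algorithm from vertex 3:
Shortest path: 3 -> 7 -> 2 -> 6
Total weight: 3 + 9 + 8 = 20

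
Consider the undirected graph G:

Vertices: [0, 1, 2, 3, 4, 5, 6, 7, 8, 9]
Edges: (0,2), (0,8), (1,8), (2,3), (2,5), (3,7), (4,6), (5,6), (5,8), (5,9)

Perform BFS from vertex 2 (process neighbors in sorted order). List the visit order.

BFS from vertex 2 (neighbors processed in ascending order):
Visit order: 2, 0, 3, 5, 8, 7, 6, 9, 1, 4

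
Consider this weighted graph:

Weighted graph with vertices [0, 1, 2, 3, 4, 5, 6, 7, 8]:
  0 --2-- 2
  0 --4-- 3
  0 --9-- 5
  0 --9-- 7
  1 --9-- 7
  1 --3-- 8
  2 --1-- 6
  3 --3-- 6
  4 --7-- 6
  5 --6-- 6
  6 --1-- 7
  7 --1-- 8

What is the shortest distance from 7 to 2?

Using Dijkstra's algorithm from vertex 7:
Shortest path: 7 -> 6 -> 2
Total weight: 1 + 1 = 2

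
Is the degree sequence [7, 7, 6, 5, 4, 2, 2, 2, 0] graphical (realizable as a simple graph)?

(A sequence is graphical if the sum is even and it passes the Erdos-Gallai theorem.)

Sum of degrees = 35. Sum is odd, so the sequence is NOT graphical.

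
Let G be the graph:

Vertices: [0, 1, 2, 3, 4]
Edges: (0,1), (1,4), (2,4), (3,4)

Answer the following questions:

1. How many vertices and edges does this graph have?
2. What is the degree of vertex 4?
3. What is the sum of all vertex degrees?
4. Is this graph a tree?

Count: 5 vertices, 4 edges.
Vertex 4 has neighbors [1, 2, 3], degree = 3.
Handshaking lemma: 2 * 4 = 8.
A graph is a tree iff it is connected and has exactly n-1 edges. This graph is connected (all 5 vertices in one component) and has 5-1 = 4 edges. It is a tree.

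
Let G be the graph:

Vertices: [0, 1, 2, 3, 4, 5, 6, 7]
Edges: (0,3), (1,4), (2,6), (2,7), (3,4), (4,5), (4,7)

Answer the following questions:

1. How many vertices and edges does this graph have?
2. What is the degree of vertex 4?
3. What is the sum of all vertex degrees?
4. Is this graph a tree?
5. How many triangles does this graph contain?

Count: 8 vertices, 7 edges.
Vertex 4 has neighbors [1, 3, 5, 7], degree = 4.
Handshaking lemma: 2 * 7 = 14.
A graph is a tree iff it is connected and has exactly n-1 edges. This graph is connected (all 8 vertices in one component) and has 8-1 = 7 edges. It is a tree.
Number of triangles = 0.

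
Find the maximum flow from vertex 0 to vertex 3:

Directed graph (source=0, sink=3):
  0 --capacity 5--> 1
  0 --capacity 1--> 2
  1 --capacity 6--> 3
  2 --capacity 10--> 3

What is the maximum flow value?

Computing max flow:
  Flow on (0->1): 5/5
  Flow on (0->2): 1/1
  Flow on (1->3): 5/6
  Flow on (2->3): 1/10
Maximum flow = 6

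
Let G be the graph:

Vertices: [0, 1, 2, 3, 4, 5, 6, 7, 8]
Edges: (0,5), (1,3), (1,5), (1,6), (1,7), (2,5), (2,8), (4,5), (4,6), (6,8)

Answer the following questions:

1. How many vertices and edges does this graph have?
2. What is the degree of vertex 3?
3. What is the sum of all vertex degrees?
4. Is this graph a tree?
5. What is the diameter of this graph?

Count: 9 vertices, 10 edges.
Vertex 3 has neighbors [1], degree = 1.
Handshaking lemma: 2 * 10 = 20.
A tree on 9 vertices has 8 edges. This graph has 10 edges (2 extra). Not a tree.
Diameter (longest shortest path) = 3.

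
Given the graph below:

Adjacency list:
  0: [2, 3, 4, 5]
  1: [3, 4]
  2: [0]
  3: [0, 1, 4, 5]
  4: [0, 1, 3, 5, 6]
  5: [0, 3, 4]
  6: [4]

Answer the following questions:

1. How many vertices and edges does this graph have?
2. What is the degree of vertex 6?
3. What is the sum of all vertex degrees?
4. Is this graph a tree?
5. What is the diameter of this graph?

Count: 7 vertices, 10 edges.
Vertex 6 has neighbors [4], degree = 1.
Handshaking lemma: 2 * 10 = 20.
A tree on 7 vertices has 6 edges. This graph has 10 edges (4 extra). Not a tree.
Diameter (longest shortest path) = 3.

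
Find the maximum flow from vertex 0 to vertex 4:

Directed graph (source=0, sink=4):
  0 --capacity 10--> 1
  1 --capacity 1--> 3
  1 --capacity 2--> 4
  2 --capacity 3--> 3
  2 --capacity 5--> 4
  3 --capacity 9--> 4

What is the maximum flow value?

Computing max flow:
  Flow on (0->1): 3/10
  Flow on (1->3): 1/1
  Flow on (1->4): 2/2
  Flow on (3->4): 1/9
Maximum flow = 3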